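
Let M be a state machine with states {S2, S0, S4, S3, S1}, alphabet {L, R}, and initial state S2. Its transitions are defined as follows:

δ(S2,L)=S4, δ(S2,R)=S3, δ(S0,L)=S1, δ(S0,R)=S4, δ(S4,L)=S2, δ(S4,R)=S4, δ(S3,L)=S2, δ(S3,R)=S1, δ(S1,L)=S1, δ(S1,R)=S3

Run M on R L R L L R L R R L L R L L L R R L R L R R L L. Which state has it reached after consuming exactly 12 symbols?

S3

S2 → S3 → S2 → S3 → S2 → S4 → S4 → S2 → S3 → S1 → S1 → S1 → S3
After 12 symbols: S3.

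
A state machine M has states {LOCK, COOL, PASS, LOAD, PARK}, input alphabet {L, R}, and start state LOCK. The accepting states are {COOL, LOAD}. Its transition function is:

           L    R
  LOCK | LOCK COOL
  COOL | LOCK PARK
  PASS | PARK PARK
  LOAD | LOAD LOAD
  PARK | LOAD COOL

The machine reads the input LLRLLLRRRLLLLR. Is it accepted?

Yes

start at LOCK
read 'L': LOCK → LOCK
read 'L': LOCK → LOCK
read 'R': LOCK → COOL
read 'L': COOL → LOCK
read 'L': LOCK → LOCK
read 'L': LOCK → LOCK
read 'R': LOCK → COOL
read 'R': COOL → PARK
read 'R': PARK → COOL
read 'L': COOL → LOCK
read 'L': LOCK → LOCK
read 'L': LOCK → LOCK
read 'L': LOCK → LOCK
read 'R': LOCK → COOL
End state COOL is accepting.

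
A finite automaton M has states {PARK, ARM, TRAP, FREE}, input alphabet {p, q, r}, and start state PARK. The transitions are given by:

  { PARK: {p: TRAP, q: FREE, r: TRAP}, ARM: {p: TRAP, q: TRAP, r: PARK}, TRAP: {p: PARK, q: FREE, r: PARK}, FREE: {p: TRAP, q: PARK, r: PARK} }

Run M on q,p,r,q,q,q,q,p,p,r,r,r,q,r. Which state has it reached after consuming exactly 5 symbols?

PARK → FREE → TRAP → PARK → FREE → PARK
After 5 symbols: PARK.

PARK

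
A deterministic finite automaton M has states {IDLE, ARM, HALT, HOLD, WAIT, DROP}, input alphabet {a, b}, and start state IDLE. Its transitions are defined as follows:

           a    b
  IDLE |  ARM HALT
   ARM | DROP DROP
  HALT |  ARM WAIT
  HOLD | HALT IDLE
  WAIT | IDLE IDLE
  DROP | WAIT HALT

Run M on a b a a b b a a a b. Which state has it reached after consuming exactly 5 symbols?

HALT

IDLE → ARM → DROP → WAIT → IDLE → HALT
After 5 symbols: HALT.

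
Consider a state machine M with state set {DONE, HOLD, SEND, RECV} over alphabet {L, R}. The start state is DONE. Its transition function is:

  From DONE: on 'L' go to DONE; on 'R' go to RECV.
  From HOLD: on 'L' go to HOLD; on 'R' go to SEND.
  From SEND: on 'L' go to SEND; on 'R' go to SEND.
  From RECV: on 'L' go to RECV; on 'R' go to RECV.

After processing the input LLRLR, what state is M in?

start at DONE
read 'L': DONE → DONE
read 'L': DONE → DONE
read 'R': DONE → RECV
read 'L': RECV → RECV
read 'R': RECV → RECV

RECV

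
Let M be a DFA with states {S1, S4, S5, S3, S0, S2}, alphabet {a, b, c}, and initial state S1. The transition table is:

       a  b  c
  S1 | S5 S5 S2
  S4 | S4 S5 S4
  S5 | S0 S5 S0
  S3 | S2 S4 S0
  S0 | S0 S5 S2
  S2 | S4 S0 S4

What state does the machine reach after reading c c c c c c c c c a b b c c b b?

S5

start at S1
read 'c': S1 → S2
read 'c': S2 → S4
read 'c': S4 → S4
read 'c': S4 → S4
read 'c': S4 → S4
read 'c': S4 → S4
read 'c': S4 → S4
read 'c': S4 → S4
read 'c': S4 → S4
read 'a': S4 → S4
read 'b': S4 → S5
read 'b': S5 → S5
read 'c': S5 → S0
read 'c': S0 → S2
read 'b': S2 → S0
read 'b': S0 → S5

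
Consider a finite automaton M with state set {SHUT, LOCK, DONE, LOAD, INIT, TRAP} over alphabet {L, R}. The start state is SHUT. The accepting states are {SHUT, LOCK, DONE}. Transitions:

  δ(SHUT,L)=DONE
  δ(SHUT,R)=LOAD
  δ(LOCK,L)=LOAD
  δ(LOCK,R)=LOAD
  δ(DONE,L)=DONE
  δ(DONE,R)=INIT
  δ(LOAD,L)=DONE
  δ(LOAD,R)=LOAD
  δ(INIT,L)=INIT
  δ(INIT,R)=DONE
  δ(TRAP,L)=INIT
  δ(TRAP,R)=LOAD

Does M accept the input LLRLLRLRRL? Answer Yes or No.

start at SHUT
read 'L': SHUT → DONE
read 'L': DONE → DONE
read 'R': DONE → INIT
read 'L': INIT → INIT
read 'L': INIT → INIT
read 'R': INIT → DONE
read 'L': DONE → DONE
read 'R': DONE → INIT
read 'R': INIT → DONE
read 'L': DONE → DONE
End state DONE is accepting.

Yes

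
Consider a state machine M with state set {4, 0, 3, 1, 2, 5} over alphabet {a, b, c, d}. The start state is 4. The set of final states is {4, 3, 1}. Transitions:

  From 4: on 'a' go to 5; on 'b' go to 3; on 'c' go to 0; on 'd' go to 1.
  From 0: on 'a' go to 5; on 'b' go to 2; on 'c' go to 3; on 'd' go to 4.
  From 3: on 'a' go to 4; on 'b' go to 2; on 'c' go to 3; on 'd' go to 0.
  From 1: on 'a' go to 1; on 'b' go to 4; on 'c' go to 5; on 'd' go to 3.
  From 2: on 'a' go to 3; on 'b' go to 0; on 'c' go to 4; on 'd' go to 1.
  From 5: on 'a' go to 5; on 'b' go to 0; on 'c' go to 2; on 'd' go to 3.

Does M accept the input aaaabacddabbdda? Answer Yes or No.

Yes

4 → 5 → 5 → 5 → 5 → 0 → 5 → 2 → 1 → 3 → 4 → 3 → 2 → 1 → 3 → 4
End state 4 is accepting.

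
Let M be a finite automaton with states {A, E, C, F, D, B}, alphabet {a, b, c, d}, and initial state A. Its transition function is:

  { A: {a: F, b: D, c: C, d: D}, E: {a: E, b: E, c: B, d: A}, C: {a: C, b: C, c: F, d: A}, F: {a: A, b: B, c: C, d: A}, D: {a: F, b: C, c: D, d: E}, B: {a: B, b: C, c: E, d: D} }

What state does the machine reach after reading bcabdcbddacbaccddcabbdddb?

A → D → D → F → B → D → D → C → A → D → F → C → C → C → F → C → A → D → D → F → B → C → A → D → E → E

E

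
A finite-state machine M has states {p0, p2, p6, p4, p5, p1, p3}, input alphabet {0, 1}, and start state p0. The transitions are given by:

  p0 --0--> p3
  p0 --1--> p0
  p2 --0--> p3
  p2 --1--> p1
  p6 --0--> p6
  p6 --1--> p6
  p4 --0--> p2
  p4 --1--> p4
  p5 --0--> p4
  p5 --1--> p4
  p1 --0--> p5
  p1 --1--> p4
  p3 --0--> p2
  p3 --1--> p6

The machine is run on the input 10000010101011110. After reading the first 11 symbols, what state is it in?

p6

Trace: p0 -1-> p0 -0-> p3 -0-> p2 -0-> p3 -0-> p2 -0-> p3 -1-> p6 -0-> p6 -1-> p6 -0-> p6 -1-> p6
After 11 symbols: p6.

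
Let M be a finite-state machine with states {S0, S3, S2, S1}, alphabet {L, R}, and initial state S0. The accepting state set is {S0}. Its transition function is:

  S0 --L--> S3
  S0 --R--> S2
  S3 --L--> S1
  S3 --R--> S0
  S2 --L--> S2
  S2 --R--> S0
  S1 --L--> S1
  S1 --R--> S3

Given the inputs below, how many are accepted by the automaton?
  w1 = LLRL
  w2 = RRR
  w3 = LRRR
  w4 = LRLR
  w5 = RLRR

w1:
  start at S0
  read 'L': S0 → S3
  read 'L': S3 → S1
  read 'R': S1 → S3
  read 'L': S3 → S1
  end S1, rejected
w2:
  start at S0
  read 'R': S0 → S2
  read 'R': S2 → S0
  read 'R': S0 → S2
  end S2, rejected
w3:
  start at S0
  read 'L': S0 → S3
  read 'R': S3 → S0
  read 'R': S0 → S2
  read 'R': S2 → S0
  end S0, accepted
w4:
  start at S0
  read 'L': S0 → S3
  read 'R': S3 → S0
  read 'L': S0 → S3
  read 'R': S3 → S0
  end S0, accepted
w5:
  start at S0
  read 'R': S0 → S2
  read 'L': S2 → S2
  read 'R': S2 → S0
  read 'R': S0 → S2
  end S2, rejected

2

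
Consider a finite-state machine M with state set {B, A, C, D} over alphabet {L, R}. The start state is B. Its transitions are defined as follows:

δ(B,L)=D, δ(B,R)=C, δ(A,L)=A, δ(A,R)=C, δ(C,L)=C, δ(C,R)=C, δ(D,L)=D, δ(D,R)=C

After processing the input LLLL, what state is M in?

D

Trace: B -L-> D -L-> D -L-> D -L-> D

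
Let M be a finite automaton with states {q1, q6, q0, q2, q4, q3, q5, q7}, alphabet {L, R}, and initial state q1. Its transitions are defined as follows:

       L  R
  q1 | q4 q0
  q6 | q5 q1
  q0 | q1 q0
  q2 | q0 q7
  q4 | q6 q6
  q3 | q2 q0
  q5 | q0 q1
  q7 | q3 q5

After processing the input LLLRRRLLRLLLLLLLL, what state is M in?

q1

Trace: q1 -L-> q4 -L-> q6 -L-> q5 -R-> q1 -R-> q0 -R-> q0 -L-> q1 -L-> q4 -R-> q6 -L-> q5 -L-> q0 -L-> q1 -L-> q4 -L-> q6 -L-> q5 -L-> q0 -L-> q1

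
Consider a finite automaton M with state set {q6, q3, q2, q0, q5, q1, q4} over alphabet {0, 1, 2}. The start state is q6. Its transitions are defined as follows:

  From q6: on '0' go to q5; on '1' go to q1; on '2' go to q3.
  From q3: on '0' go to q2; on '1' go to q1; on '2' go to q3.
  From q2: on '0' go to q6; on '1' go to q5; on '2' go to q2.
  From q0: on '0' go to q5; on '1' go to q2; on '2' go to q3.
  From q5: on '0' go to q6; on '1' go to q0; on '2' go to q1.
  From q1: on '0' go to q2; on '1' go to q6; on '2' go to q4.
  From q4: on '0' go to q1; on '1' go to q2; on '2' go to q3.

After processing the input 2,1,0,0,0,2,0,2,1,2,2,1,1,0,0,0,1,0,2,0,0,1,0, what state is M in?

q5

Trace: q6 -2-> q3 -1-> q1 -0-> q2 -0-> q6 -0-> q5 -2-> q1 -0-> q2 -2-> q2 -1-> q5 -2-> q1 -2-> q4 -1-> q2 -1-> q5 -0-> q6 -0-> q5 -0-> q6 -1-> q1 -0-> q2 -2-> q2 -0-> q6 -0-> q5 -1-> q0 -0-> q5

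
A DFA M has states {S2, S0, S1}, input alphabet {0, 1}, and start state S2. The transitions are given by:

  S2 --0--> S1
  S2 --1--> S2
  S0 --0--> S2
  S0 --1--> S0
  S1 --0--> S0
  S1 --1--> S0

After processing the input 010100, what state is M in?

Trace: S2 -0-> S1 -1-> S0 -0-> S2 -1-> S2 -0-> S1 -0-> S0

S0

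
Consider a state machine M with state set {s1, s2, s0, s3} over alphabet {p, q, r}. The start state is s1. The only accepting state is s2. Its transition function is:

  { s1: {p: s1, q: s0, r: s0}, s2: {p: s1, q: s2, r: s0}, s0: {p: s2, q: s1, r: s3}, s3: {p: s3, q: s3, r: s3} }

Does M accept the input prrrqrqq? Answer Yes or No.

s1 → s1 → s0 → s3 → s3 → s3 → s3 → s3 → s3
End state s3 is not accepting.

No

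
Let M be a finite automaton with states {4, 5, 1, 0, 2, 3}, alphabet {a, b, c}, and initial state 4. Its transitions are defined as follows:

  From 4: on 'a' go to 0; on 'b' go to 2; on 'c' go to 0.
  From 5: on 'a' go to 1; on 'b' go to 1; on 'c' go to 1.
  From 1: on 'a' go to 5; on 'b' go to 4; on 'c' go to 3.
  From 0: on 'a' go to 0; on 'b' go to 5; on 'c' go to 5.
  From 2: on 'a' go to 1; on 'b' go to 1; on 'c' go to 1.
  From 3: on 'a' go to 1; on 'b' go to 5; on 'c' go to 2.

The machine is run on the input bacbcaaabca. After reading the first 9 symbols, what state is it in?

start at 4
read 'b': 4 → 2
read 'a': 2 → 1
read 'c': 1 → 3
read 'b': 3 → 5
read 'c': 5 → 1
read 'a': 1 → 5
read 'a': 5 → 1
read 'a': 1 → 5
read 'b': 5 → 1
After 9 symbols: 1.

1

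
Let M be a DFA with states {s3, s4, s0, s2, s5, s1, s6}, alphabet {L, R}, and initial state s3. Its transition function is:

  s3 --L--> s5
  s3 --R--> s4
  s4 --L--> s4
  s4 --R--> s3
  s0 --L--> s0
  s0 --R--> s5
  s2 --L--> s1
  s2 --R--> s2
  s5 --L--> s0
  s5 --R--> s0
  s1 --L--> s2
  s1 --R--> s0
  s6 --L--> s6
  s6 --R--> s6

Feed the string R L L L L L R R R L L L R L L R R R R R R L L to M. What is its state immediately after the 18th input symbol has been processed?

Trace: s3 -R-> s4 -L-> s4 -L-> s4 -L-> s4 -L-> s4 -L-> s4 -R-> s3 -R-> s4 -R-> s3 -L-> s5 -L-> s0 -L-> s0 -R-> s5 -L-> s0 -L-> s0 -R-> s5 -R-> s0 -R-> s5
After 18 symbols: s5.

s5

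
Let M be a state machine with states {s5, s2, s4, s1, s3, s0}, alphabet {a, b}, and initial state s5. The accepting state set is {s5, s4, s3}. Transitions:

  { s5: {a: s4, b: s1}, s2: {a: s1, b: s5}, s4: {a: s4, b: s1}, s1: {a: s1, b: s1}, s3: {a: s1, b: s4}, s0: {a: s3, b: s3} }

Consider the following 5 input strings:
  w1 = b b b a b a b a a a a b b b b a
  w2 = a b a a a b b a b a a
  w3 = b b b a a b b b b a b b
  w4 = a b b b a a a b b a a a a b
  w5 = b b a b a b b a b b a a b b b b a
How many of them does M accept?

w1: s5 → s1 → s1 → s1 → s1 → s1 → s1 → s1 → s1 → s1 → s1 → s1 → s1 → s1 → s1 → s1 → s1  → end s1, rejected
w2: s5 → s4 → s1 → s1 → s1 → s1 → s1 → s1 → s1 → s1 → s1 → s1  → end s1, rejected
w3: s5 → s1 → s1 → s1 → s1 → s1 → s1 → s1 → s1 → s1 → s1 → s1 → s1  → end s1, rejected
w4: s5 → s4 → s1 → s1 → s1 → s1 → s1 → s1 → s1 → s1 → s1 → s1 → s1 → s1 → s1  → end s1, rejected
w5: s5 → s1 → s1 → s1 → s1 → s1 → s1 → s1 → s1 → s1 → s1 → s1 → s1 → s1 → s1 → s1 → s1 → s1  → end s1, rejected

0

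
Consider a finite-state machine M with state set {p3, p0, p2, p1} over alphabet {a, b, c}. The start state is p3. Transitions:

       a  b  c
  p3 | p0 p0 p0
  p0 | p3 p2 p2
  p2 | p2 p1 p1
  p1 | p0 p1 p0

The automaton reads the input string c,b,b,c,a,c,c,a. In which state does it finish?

start at p3
read 'c': p3 → p0
read 'b': p0 → p2
read 'b': p2 → p1
read 'c': p1 → p0
read 'a': p0 → p3
read 'c': p3 → p0
read 'c': p0 → p2
read 'a': p2 → p2

p2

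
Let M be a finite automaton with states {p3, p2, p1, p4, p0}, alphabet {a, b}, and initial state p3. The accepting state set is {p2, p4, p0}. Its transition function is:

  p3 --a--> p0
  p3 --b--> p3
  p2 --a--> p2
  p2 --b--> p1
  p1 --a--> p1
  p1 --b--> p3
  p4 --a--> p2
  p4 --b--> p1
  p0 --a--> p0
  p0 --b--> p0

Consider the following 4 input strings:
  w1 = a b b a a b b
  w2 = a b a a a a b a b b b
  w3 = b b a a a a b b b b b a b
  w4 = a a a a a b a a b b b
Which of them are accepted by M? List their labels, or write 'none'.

w1, w2, w3, w4

w1:
  start at p3
  read 'a': p3 → p0
  read 'b': p0 → p0
  read 'b': p0 → p0
  read 'a': p0 → p0
  read 'a': p0 → p0
  read 'b': p0 → p0
  read 'b': p0 → p0
  end p0, accepted
w2:
  start at p3
  read 'a': p3 → p0
  read 'b': p0 → p0
  read 'a': p0 → p0
  read 'a': p0 → p0
  read 'a': p0 → p0
  read 'a': p0 → p0
  read 'b': p0 → p0
  read 'a': p0 → p0
  read 'b': p0 → p0
  read 'b': p0 → p0
  read 'b': p0 → p0
  end p0, accepted
w3:
  start at p3
  read 'b': p3 → p3
  read 'b': p3 → p3
  read 'a': p3 → p0
  read 'a': p0 → p0
  read 'a': p0 → p0
  read 'a': p0 → p0
  read 'b': p0 → p0
  read 'b': p0 → p0
  read 'b': p0 → p0
  read 'b': p0 → p0
  read 'b': p0 → p0
  read 'a': p0 → p0
  read 'b': p0 → p0
  end p0, accepted
w4:
  start at p3
  read 'a': p3 → p0
  read 'a': p0 → p0
  read 'a': p0 → p0
  read 'a': p0 → p0
  read 'a': p0 → p0
  read 'b': p0 → p0
  read 'a': p0 → p0
  read 'a': p0 → p0
  read 'b': p0 → p0
  read 'b': p0 → p0
  read 'b': p0 → p0
  end p0, accepted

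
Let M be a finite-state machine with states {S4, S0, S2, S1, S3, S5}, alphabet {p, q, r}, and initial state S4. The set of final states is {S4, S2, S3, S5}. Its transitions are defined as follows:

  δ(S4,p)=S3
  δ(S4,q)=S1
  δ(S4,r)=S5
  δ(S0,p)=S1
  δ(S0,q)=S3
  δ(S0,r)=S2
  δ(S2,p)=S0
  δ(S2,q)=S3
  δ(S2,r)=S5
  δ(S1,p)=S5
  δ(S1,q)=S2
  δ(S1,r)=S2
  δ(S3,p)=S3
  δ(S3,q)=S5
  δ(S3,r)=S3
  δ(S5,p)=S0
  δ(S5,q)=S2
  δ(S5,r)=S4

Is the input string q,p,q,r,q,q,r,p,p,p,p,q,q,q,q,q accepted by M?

start at S4
read 'q': S4 → S1
read 'p': S1 → S5
read 'q': S5 → S2
read 'r': S2 → S5
read 'q': S5 → S2
read 'q': S2 → S3
read 'r': S3 → S3
read 'p': S3 → S3
read 'p': S3 → S3
read 'p': S3 → S3
read 'p': S3 → S3
read 'q': S3 → S5
read 'q': S5 → S2
read 'q': S2 → S3
read 'q': S3 → S5
read 'q': S5 → S2
End state S2 is accepting.

Yes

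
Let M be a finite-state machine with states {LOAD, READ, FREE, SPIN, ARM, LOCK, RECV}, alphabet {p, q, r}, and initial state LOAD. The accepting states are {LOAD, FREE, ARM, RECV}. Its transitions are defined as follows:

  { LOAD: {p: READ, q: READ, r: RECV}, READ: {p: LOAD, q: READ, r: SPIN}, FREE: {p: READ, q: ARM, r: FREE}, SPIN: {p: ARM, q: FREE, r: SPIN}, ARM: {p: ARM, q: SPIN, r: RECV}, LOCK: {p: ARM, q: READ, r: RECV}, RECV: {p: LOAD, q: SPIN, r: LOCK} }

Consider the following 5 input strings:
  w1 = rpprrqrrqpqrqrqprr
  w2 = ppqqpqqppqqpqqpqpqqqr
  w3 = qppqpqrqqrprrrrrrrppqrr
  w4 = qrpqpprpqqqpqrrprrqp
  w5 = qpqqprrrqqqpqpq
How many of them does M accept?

w1: LOAD → RECV → LOAD → READ → SPIN → SPIN → FREE → FREE → FREE → ARM → ARM → SPIN → SPIN → FREE → FREE → ARM → ARM → RECV → LOCK  → end LOCK, rejected
w2: LOAD → READ → LOAD → READ → READ → LOAD → READ → READ → LOAD → READ → READ → READ → LOAD → READ → READ → LOAD → READ → LOAD → READ → READ → READ → SPIN  → end SPIN, rejected
w3: LOAD → READ → LOAD → READ → READ → LOAD → READ → SPIN → FREE → ARM → RECV → LOAD → RECV → LOCK → RECV → LOCK → RECV → LOCK → RECV → LOAD → READ → READ → SPIN → SPIN  → end SPIN, rejected
w4: LOAD → READ → SPIN → ARM → SPIN → ARM → ARM → RECV → LOAD → READ → READ → READ → LOAD → READ → SPIN → SPIN → ARM → RECV → LOCK → READ → LOAD  → end LOAD, accepted
w5: LOAD → READ → LOAD → READ → READ → LOAD → RECV → LOCK → RECV → SPIN → FREE → ARM → ARM → SPIN → ARM → SPIN  → end SPIN, rejected

1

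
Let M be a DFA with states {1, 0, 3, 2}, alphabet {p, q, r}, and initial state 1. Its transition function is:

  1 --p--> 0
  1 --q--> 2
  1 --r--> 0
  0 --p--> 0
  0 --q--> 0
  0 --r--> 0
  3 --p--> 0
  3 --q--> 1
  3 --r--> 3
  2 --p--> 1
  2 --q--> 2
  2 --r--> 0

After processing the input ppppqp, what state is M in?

1 → 0 → 0 → 0 → 0 → 0 → 0

0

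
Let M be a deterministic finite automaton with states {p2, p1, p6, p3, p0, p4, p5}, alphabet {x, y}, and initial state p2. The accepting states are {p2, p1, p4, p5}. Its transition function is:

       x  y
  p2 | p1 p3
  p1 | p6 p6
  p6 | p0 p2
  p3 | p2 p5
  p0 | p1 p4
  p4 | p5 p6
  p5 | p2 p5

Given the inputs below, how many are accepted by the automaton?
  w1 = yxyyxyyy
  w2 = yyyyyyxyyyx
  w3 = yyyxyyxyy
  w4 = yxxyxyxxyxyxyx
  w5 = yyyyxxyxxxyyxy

w1: Trace: p2 -y-> p3 -x-> p2 -y-> p3 -y-> p5 -x-> p2 -y-> p3 -y-> p5 -y-> p5  → end p5, accepted
w2: Trace: p2 -y-> p3 -y-> p5 -y-> p5 -y-> p5 -y-> p5 -y-> p5 -x-> p2 -y-> p3 -y-> p5 -y-> p5 -x-> p2  → end p2, accepted
w3: Trace: p2 -y-> p3 -y-> p5 -y-> p5 -x-> p2 -y-> p3 -y-> p5 -x-> p2 -y-> p3 -y-> p5  → end p5, accepted
w4: Trace: p2 -y-> p3 -x-> p2 -x-> p1 -y-> p6 -x-> p0 -y-> p4 -x-> p5 -x-> p2 -y-> p3 -x-> p2 -y-> p3 -x-> p2 -y-> p3 -x-> p2  → end p2, accepted
w5: Trace: p2 -y-> p3 -y-> p5 -y-> p5 -y-> p5 -x-> p2 -x-> p1 -y-> p6 -x-> p0 -x-> p1 -x-> p6 -y-> p2 -y-> p3 -x-> p2 -y-> p3  → end p3, rejected

4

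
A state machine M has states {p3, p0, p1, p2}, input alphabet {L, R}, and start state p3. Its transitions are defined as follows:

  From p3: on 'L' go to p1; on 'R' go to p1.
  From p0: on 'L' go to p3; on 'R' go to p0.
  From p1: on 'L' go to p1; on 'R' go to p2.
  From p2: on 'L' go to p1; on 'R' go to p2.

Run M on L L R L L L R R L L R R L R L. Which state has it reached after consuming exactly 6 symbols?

p1

Trace: p3 -L-> p1 -L-> p1 -R-> p2 -L-> p1 -L-> p1 -L-> p1
After 6 symbols: p1.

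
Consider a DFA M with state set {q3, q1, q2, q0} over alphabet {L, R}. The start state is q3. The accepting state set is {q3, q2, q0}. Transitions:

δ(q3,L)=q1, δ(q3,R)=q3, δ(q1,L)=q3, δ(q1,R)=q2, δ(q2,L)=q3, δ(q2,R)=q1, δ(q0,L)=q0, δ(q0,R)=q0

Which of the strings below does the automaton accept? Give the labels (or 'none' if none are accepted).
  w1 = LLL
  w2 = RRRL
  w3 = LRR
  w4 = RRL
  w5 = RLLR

w5

w1:
  start at q3
  read 'L': q3 → q1
  read 'L': q1 → q3
  read 'L': q3 → q1
  end q1, rejected
w2:
  start at q3
  read 'R': q3 → q3
  read 'R': q3 → q3
  read 'R': q3 → q3
  read 'L': q3 → q1
  end q1, rejected
w3:
  start at q3
  read 'L': q3 → q1
  read 'R': q1 → q2
  read 'R': q2 → q1
  end q1, rejected
w4:
  start at q3
  read 'R': q3 → q3
  read 'R': q3 → q3
  read 'L': q3 → q1
  end q1, rejected
w5:
  start at q3
  read 'R': q3 → q3
  read 'L': q3 → q1
  read 'L': q1 → q3
  read 'R': q3 → q3
  end q3, accepted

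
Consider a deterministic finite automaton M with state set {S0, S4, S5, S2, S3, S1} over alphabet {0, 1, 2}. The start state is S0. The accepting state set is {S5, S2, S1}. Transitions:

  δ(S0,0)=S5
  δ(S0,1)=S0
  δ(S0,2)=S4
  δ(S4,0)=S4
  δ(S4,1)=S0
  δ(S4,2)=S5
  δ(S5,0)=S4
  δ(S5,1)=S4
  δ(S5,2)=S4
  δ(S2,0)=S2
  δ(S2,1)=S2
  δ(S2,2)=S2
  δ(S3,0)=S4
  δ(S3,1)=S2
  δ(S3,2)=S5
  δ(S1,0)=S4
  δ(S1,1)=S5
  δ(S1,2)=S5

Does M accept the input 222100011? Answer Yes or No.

No

start at S0
read '2': S0 → S4
read '2': S4 → S5
read '2': S5 → S4
read '1': S4 → S0
read '0': S0 → S5
read '0': S5 → S4
read '0': S4 → S4
read '1': S4 → S0
read '1': S0 → S0
End state S0 is not accepting.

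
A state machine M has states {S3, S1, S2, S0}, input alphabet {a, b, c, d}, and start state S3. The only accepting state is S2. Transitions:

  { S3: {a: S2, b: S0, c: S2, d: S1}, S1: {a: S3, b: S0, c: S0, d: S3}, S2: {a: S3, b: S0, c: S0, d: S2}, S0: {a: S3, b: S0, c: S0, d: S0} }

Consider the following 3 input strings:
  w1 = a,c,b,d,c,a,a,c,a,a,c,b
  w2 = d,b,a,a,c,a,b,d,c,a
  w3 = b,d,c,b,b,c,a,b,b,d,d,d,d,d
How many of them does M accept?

w1: S3 → S2 → S0 → S0 → S0 → S0 → S3 → S2 → S0 → S3 → S2 → S0 → S0  → end S0, rejected
w2: S3 → S1 → S0 → S3 → S2 → S0 → S3 → S0 → S0 → S0 → S3  → end S3, rejected
w3: S3 → S0 → S0 → S0 → S0 → S0 → S0 → S3 → S0 → S0 → S0 → S0 → S0 → S0 → S0  → end S0, rejected

0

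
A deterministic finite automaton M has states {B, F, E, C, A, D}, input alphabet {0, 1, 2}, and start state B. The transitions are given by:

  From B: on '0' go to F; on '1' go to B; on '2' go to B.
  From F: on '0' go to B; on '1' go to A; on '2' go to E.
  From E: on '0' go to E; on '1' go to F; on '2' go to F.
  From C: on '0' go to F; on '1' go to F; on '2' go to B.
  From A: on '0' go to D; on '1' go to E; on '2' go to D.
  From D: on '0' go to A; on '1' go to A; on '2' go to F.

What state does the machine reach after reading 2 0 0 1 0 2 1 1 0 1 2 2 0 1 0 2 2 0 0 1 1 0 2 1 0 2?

F

Trace: B -2-> B -0-> F -0-> B -1-> B -0-> F -2-> E -1-> F -1-> A -0-> D -1-> A -2-> D -2-> F -0-> B -1-> B -0-> F -2-> E -2-> F -0-> B -0-> F -1-> A -1-> E -0-> E -2-> F -1-> A -0-> D -2-> F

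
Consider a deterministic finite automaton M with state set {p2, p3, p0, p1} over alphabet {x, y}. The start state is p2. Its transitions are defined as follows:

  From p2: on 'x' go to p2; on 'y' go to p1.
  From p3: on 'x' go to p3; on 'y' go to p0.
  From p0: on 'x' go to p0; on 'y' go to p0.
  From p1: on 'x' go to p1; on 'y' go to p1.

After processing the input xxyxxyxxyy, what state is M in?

p1

Trace: p2 -x-> p2 -x-> p2 -y-> p1 -x-> p1 -x-> p1 -y-> p1 -x-> p1 -x-> p1 -y-> p1 -y-> p1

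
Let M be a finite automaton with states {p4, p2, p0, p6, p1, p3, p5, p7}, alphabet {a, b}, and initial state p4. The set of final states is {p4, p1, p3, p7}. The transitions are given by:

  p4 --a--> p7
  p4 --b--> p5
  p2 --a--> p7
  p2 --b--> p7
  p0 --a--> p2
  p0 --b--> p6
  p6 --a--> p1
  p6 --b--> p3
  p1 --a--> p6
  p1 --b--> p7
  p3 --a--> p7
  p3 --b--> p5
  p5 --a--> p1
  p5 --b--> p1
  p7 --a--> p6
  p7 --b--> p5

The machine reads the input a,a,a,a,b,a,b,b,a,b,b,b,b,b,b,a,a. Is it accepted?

Yes

Trace: p4 -a-> p7 -a-> p6 -a-> p1 -a-> p6 -b-> p3 -a-> p7 -b-> p5 -b-> p1 -a-> p6 -b-> p3 -b-> p5 -b-> p1 -b-> p7 -b-> p5 -b-> p1 -a-> p6 -a-> p1
End state p1 is accepting.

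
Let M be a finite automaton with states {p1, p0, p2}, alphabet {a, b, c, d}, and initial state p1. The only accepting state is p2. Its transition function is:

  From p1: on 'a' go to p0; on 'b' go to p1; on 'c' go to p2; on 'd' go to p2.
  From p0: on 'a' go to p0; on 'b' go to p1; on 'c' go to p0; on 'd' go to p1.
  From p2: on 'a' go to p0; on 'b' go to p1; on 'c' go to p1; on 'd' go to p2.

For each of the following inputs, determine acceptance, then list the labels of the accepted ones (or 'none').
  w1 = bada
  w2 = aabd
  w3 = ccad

w1: p1 → p1 → p0 → p1 → p0  → end p0, rejected
w2: p1 → p0 → p0 → p1 → p2  → end p2, accepted
w3: p1 → p2 → p1 → p0 → p1  → end p1, rejected

w2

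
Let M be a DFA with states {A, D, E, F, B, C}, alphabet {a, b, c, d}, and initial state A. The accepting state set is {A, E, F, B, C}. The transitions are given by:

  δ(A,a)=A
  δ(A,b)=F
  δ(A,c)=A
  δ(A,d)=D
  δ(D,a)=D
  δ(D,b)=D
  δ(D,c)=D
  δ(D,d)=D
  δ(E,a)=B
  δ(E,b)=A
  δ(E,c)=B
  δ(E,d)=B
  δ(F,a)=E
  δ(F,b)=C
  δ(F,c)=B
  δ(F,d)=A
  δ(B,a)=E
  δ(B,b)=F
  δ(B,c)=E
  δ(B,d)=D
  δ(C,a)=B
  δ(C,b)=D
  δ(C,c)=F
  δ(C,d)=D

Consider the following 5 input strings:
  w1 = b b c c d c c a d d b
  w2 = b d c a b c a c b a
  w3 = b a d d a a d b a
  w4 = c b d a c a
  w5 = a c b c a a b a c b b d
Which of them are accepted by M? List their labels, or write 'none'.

w2, w4

w1: Trace: A -b-> F -b-> C -c-> F -c-> B -d-> D -c-> D -c-> D -a-> D -d-> D -d-> D -b-> D  → end D, rejected
w2: Trace: A -b-> F -d-> A -c-> A -a-> A -b-> F -c-> B -a-> E -c-> B -b-> F -a-> E  → end E, accepted
w3: Trace: A -b-> F -a-> E -d-> B -d-> D -a-> D -a-> D -d-> D -b-> D -a-> D  → end D, rejected
w4: Trace: A -c-> A -b-> F -d-> A -a-> A -c-> A -a-> A  → end A, accepted
w5: Trace: A -a-> A -c-> A -b-> F -c-> B -a-> E -a-> B -b-> F -a-> E -c-> B -b-> F -b-> C -d-> D  → end D, rejected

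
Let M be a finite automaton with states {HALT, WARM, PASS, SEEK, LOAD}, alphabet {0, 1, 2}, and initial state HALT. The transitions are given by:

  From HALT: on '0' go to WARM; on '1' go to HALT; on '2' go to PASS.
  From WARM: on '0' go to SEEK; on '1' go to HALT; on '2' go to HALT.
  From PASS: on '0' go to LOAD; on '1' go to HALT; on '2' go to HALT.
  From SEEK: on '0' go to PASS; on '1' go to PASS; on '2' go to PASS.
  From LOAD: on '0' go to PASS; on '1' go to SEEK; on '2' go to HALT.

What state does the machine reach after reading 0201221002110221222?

HALT → WARM → HALT → WARM → HALT → PASS → HALT → HALT → WARM → SEEK → PASS → HALT → HALT → WARM → HALT → PASS → HALT → PASS → HALT → PASS

PASS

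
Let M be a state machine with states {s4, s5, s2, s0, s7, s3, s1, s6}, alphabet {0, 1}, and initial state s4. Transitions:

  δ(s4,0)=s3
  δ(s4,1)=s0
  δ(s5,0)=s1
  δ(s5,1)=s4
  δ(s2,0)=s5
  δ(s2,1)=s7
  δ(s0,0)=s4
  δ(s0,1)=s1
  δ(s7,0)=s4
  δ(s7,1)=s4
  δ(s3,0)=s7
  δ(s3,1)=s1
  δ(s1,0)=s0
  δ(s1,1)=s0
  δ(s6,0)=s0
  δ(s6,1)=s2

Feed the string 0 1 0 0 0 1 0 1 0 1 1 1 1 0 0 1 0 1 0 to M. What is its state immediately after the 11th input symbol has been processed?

s4 → s3 → s1 → s0 → s4 → s3 → s1 → s0 → s1 → s0 → s1 → s0
After 11 symbols: s0.

s0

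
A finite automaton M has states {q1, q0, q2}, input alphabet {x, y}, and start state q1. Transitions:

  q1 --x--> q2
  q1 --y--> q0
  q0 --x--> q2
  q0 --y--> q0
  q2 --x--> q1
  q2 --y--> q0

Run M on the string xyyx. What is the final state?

Trace: q1 -x-> q2 -y-> q0 -y-> q0 -x-> q2

q2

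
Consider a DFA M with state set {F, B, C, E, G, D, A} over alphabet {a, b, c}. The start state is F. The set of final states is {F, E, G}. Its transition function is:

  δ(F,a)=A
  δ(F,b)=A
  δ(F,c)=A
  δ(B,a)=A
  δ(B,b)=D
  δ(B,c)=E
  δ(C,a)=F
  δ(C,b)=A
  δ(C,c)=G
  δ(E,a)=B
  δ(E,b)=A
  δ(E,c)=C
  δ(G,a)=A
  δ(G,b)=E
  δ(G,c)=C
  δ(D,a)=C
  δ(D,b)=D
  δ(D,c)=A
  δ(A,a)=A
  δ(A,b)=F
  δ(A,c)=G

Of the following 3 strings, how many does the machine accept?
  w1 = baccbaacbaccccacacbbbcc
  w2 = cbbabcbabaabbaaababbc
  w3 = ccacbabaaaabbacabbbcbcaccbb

3

w1: F → A → A → G → C → A → A → A → G → E → B → E → C → G → C → F → A → A → G → E → A → F → A → G  → end G, accepted
w2: F → A → F → A → A → F → A → F → A → F → A → A → F → A → A → A → A → F → A → F → A → G  → end G, accepted
w3: F → A → G → A → G → E → B → D → C → F → A → A → F → A → A → G → A → F → A → F → A → F → A → A → G → C → A → F  → end F, accepted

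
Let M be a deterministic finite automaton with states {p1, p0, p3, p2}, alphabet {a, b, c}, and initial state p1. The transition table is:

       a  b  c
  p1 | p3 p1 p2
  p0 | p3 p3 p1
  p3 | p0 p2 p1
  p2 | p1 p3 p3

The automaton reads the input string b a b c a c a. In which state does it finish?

p3

Trace: p1 -b-> p1 -a-> p3 -b-> p2 -c-> p3 -a-> p0 -c-> p1 -a-> p3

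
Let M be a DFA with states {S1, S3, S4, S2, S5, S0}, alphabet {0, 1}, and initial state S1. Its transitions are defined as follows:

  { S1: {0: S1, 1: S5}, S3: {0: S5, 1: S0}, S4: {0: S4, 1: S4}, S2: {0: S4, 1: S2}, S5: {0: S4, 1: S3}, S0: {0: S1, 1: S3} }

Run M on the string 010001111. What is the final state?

Trace: S1 -0-> S1 -1-> S5 -0-> S4 -0-> S4 -0-> S4 -1-> S4 -1-> S4 -1-> S4 -1-> S4

S4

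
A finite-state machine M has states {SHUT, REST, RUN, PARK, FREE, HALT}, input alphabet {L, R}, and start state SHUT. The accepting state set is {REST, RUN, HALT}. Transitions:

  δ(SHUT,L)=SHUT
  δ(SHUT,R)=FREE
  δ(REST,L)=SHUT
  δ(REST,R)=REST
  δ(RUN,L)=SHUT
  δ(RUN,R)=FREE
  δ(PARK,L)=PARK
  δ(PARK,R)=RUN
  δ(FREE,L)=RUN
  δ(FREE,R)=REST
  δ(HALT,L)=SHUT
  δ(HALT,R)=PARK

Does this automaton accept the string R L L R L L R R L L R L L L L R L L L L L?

Trace: SHUT -R-> FREE -L-> RUN -L-> SHUT -R-> FREE -L-> RUN -L-> SHUT -R-> FREE -R-> REST -L-> SHUT -L-> SHUT -R-> FREE -L-> RUN -L-> SHUT -L-> SHUT -L-> SHUT -R-> FREE -L-> RUN -L-> SHUT -L-> SHUT -L-> SHUT -L-> SHUT
End state SHUT is not accepting.

No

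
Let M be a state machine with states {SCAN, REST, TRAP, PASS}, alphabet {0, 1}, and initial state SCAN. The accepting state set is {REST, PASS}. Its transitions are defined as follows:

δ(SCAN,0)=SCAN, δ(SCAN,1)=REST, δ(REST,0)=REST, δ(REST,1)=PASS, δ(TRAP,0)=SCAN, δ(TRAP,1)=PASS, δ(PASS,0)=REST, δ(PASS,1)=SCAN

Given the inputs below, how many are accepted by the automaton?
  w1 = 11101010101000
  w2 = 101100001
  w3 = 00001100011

w1:
  start at SCAN
  read '1': SCAN → REST
  read '1': REST → PASS
  read '1': PASS → SCAN
  read '0': SCAN → SCAN
  read '1': SCAN → REST
  read '0': REST → REST
  read '1': REST → PASS
  read '0': PASS → REST
  read '1': REST → PASS
  read '0': PASS → REST
  read '1': REST → PASS
  read '0': PASS → REST
  read '0': REST → REST
  read '0': REST → REST
  end REST, accepted
w2:
  start at SCAN
  read '1': SCAN → REST
  read '0': REST → REST
  read '1': REST → PASS
  read '1': PASS → SCAN
  read '0': SCAN → SCAN
  read '0': SCAN → SCAN
  read '0': SCAN → SCAN
  read '0': SCAN → SCAN
  read '1': SCAN → REST
  end REST, accepted
w3:
  start at SCAN
  read '0': SCAN → SCAN
  read '0': SCAN → SCAN
  read '0': SCAN → SCAN
  read '0': SCAN → SCAN
  read '1': SCAN → REST
  read '1': REST → PASS
  read '0': PASS → REST
  read '0': REST → REST
  read '0': REST → REST
  read '1': REST → PASS
  read '1': PASS → SCAN
  end SCAN, rejected

2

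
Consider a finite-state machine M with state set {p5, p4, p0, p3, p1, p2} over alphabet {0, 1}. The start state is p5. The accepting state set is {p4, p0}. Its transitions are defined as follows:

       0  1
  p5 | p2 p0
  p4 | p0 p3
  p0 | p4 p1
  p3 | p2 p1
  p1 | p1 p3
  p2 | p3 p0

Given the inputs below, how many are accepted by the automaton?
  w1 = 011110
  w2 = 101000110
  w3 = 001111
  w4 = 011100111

0

w1: p5 → p2 → p0 → p1 → p3 → p1 → p1  → end p1, rejected
w2: p5 → p0 → p4 → p3 → p2 → p3 → p2 → p0 → p1 → p1  → end p1, rejected
w3: p5 → p2 → p3 → p1 → p3 → p1 → p3  → end p3, rejected
w4: p5 → p2 → p0 → p1 → p3 → p2 → p3 → p1 → p3 → p1  → end p1, rejected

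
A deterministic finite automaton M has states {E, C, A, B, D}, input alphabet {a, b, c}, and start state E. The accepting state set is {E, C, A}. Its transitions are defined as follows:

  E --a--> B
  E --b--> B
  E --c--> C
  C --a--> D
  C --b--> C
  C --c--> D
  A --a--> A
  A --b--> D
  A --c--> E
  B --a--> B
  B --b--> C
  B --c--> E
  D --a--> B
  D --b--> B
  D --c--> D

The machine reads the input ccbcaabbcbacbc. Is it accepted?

Yes

start at E
read 'c': E → C
read 'c': C → D
read 'b': D → B
read 'c': B → E
read 'a': E → B
read 'a': B → B
read 'b': B → C
read 'b': C → C
read 'c': C → D
read 'b': D → B
read 'a': B → B
read 'c': B → E
read 'b': E → B
read 'c': B → E
End state E is accepting.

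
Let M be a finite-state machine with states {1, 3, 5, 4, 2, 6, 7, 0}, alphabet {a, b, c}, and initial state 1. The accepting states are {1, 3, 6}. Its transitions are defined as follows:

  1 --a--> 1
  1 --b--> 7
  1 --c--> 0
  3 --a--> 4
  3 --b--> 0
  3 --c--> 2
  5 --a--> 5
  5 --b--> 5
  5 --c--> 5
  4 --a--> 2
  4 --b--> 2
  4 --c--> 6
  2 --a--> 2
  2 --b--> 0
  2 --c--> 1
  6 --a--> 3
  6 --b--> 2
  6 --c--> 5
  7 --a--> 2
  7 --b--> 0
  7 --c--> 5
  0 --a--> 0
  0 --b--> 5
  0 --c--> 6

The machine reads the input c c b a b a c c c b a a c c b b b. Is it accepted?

No

1 → 0 → 6 → 2 → 2 → 0 → 0 → 6 → 5 → 5 → 5 → 5 → 5 → 5 → 5 → 5 → 5 → 5
End state 5 is not accepting.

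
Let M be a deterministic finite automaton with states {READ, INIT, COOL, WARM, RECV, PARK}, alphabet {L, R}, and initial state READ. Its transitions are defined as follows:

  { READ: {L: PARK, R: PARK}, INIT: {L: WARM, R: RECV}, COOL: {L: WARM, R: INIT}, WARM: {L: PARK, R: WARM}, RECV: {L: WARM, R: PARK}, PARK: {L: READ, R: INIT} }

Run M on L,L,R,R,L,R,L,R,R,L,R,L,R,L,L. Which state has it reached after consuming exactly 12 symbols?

READ → PARK → READ → PARK → INIT → WARM → WARM → PARK → INIT → RECV → WARM → WARM → PARK
After 12 symbols: PARK.

PARK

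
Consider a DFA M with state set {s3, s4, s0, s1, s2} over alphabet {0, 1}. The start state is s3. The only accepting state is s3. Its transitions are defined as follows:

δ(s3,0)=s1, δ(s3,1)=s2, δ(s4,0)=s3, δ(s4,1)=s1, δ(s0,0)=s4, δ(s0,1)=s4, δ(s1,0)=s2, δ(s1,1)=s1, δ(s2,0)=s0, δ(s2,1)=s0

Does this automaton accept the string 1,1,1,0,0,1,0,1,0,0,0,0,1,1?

No

Trace: s3 -1-> s2 -1-> s0 -1-> s4 -0-> s3 -0-> s1 -1-> s1 -0-> s2 -1-> s0 -0-> s4 -0-> s3 -0-> s1 -0-> s2 -1-> s0 -1-> s4
End state s4 is not accepting.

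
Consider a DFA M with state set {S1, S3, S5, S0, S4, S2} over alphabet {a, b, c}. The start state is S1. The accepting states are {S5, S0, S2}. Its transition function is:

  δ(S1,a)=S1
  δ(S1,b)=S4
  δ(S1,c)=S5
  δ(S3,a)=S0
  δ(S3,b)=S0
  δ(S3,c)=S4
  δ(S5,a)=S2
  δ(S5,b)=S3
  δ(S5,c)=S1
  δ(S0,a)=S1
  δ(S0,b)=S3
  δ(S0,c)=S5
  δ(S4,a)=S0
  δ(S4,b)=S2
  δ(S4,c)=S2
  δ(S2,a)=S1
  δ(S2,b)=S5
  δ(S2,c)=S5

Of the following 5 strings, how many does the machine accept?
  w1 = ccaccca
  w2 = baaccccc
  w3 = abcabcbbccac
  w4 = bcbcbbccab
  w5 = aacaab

w1: Trace: S1 -c-> S5 -c-> S1 -a-> S1 -c-> S5 -c-> S1 -c-> S5 -a-> S2  → end S2, accepted
w2: Trace: S1 -b-> S4 -a-> S0 -a-> S1 -c-> S5 -c-> S1 -c-> S5 -c-> S1 -c-> S5  → end S5, accepted
w3: Trace: S1 -a-> S1 -b-> S4 -c-> S2 -a-> S1 -b-> S4 -c-> S2 -b-> S5 -b-> S3 -c-> S4 -c-> S2 -a-> S1 -c-> S5  → end S5, accepted
w4: Trace: S1 -b-> S4 -c-> S2 -b-> S5 -c-> S1 -b-> S4 -b-> S2 -c-> S5 -c-> S1 -a-> S1 -b-> S4  → end S4, rejected
w5: Trace: S1 -a-> S1 -a-> S1 -c-> S5 -a-> S2 -a-> S1 -b-> S4  → end S4, rejected

3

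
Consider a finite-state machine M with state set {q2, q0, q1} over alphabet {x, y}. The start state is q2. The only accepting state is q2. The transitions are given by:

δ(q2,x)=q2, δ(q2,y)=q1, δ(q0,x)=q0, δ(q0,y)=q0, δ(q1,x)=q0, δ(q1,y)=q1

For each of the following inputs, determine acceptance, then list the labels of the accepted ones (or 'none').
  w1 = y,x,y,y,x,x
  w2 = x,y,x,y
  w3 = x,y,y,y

w1: q2 → q1 → q0 → q0 → q0 → q0 → q0  → end q0, rejected
w2: q2 → q2 → q1 → q0 → q0  → end q0, rejected
w3: q2 → q2 → q1 → q1 → q1  → end q1, rejected

none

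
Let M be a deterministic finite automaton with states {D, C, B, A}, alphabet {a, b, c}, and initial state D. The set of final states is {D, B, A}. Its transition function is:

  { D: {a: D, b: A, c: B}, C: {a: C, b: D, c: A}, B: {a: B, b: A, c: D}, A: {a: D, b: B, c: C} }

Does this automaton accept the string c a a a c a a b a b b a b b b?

D → B → B → B → B → D → D → D → A → D → A → B → B → A → B → A
End state A is accepting.

Yes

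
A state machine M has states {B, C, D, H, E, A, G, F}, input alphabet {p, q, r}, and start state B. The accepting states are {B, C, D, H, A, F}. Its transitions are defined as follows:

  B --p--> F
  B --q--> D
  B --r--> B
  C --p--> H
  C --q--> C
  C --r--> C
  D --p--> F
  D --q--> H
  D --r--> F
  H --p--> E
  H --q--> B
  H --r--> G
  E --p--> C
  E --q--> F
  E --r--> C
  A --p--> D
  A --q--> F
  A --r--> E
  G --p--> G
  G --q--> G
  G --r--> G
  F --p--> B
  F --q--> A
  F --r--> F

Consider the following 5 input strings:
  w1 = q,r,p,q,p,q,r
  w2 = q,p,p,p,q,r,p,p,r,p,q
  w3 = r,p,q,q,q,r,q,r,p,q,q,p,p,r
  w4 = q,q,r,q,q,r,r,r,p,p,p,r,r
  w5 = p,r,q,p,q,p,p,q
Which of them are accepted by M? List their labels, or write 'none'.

w1:
  start at B
  read 'q': B → D
  read 'r': D → F
  read 'p': F → B
  read 'q': B → D
  read 'p': D → F
  read 'q': F → A
  read 'r': A → E
  end E, rejected
w2:
  start at B
  read 'q': B → D
  read 'p': D → F
  read 'p': F → B
  read 'p': B → F
  read 'q': F → A
  read 'r': A → E
  read 'p': E → C
  read 'p': C → H
  read 'r': H → G
  read 'p': G → G
  read 'q': G → G
  end G, rejected
w3:
  start at B
  read 'r': B → B
  read 'p': B → F
  read 'q': F → A
  read 'q': A → F
  read 'q': F → A
  read 'r': A → E
  read 'q': E → F
  read 'r': F → F
  read 'p': F → B
  read 'q': B → D
  read 'q': D → H
  read 'p': H → E
  read 'p': E → C
  read 'r': C → C
  end C, accepted
w4:
  start at B
  read 'q': B → D
  read 'q': D → H
  read 'r': H → G
  read 'q': G → G
  read 'q': G → G
  read 'r': G → G
  read 'r': G → G
  read 'r': G → G
  read 'p': G → G
  read 'p': G → G
  read 'p': G → G
  read 'r': G → G
  read 'r': G → G
  end G, rejected
w5:
  start at B
  read 'p': B → F
  read 'r': F → F
  read 'q': F → A
  read 'p': A → D
  read 'q': D → H
  read 'p': H → E
  read 'p': E → C
  read 'q': C → C
  end C, accepted

w3, w5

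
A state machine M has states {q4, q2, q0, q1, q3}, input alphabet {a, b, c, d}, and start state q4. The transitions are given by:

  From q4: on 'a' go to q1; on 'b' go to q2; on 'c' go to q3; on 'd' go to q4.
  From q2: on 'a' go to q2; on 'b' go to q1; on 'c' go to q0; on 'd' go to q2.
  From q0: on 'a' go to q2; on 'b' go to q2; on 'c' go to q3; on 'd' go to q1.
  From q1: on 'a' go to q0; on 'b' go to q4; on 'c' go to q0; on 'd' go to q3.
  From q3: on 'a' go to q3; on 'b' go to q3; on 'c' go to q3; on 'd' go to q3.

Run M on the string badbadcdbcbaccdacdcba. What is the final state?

q3

start at q4
read 'b': q4 → q2
read 'a': q2 → q2
read 'd': q2 → q2
read 'b': q2 → q1
read 'a': q1 → q0
read 'd': q0 → q1
read 'c': q1 → q0
read 'd': q0 → q1
read 'b': q1 → q4
read 'c': q4 → q3
read 'b': q3 → q3
read 'a': q3 → q3
read 'c': q3 → q3
read 'c': q3 → q3
read 'd': q3 → q3
read 'a': q3 → q3
read 'c': q3 → q3
read 'd': q3 → q3
read 'c': q3 → q3
read 'b': q3 → q3
read 'a': q3 → q3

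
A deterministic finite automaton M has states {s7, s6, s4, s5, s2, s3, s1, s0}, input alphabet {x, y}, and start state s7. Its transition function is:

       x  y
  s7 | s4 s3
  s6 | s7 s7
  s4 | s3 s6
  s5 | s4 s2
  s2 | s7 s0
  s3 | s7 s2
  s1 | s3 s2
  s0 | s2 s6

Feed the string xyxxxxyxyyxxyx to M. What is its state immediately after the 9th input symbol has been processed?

Trace: s7 -x-> s4 -y-> s6 -x-> s7 -x-> s4 -x-> s3 -x-> s7 -y-> s3 -x-> s7 -y-> s3
After 9 symbols: s3.

s3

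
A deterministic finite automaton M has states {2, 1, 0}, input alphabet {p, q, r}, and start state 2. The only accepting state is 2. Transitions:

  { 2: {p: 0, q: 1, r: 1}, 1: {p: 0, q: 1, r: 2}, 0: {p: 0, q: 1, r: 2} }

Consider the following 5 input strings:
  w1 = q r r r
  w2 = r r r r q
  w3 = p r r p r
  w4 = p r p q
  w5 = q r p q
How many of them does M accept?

2

w1: Trace: 2 -q-> 1 -r-> 2 -r-> 1 -r-> 2  → end 2, accepted
w2: Trace: 2 -r-> 1 -r-> 2 -r-> 1 -r-> 2 -q-> 1  → end 1, rejected
w3: Trace: 2 -p-> 0 -r-> 2 -r-> 1 -p-> 0 -r-> 2  → end 2, accepted
w4: Trace: 2 -p-> 0 -r-> 2 -p-> 0 -q-> 1  → end 1, rejected
w5: Trace: 2 -q-> 1 -r-> 2 -p-> 0 -q-> 1  → end 1, rejected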